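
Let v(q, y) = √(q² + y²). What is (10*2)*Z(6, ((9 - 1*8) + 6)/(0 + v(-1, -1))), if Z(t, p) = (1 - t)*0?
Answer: 0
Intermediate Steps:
Z(t, p) = 0
(10*2)*Z(6, ((9 - 1*8) + 6)/(0 + v(-1, -1))) = (10*2)*0 = 20*0 = 0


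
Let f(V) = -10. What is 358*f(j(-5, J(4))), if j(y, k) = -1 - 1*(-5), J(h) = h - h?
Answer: -3580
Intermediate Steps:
J(h) = 0
j(y, k) = 4 (j(y, k) = -1 + 5 = 4)
358*f(j(-5, J(4))) = 358*(-10) = -3580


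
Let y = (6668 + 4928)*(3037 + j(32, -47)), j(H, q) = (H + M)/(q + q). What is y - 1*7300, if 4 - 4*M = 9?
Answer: 3309360111/94 ≈ 3.5206e+7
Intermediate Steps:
M = -5/4 (M = 1 - ¼*9 = 1 - 9/4 = -5/4 ≈ -1.2500)
j(H, q) = (-5/4 + H)/(2*q) (j(H, q) = (H - 5/4)/(q + q) = (-5/4 + H)/((2*q)) = (-5/4 + H)*(1/(2*q)) = (-5/4 + H)/(2*q))
y = 3310046311/94 (y = (6668 + 4928)*(3037 + (⅛)*(-5 + 4*32)/(-47)) = 11596*(3037 + (⅛)*(-1/47)*(-5 + 128)) = 11596*(3037 + (⅛)*(-1/47)*123) = 11596*(3037 - 123/376) = 11596*(1141789/376) = 3310046311/94 ≈ 3.5213e+7)
y - 1*7300 = 3310046311/94 - 1*7300 = 3310046311/94 - 7300 = 3309360111/94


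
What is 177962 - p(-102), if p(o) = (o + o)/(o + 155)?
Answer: 9432190/53 ≈ 1.7797e+5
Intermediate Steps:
p(o) = 2*o/(155 + o) (p(o) = (2*o)/(155 + o) = 2*o/(155 + o))
177962 - p(-102) = 177962 - 2*(-102)/(155 - 102) = 177962 - 2*(-102)/53 = 177962 - 1*(-204/53) = 177962 + 204/53 = 9432190/53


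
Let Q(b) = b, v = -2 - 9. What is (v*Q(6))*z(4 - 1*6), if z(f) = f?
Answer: 132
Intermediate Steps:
v = -11
(v*Q(6))*z(4 - 1*6) = (-11*6)*(4 - 1*6) = -66*(4 - 6) = -66*(-2) = 132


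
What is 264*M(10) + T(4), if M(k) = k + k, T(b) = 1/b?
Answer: 21121/4 ≈ 5280.3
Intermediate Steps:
M(k) = 2*k
264*M(10) + T(4) = 264*(2*10) + 1/4 = 264*20 + 1/4 = 5280 + 1/4 = 21121/4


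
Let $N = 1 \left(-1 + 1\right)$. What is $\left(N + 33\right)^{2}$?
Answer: $1089$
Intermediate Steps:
$N = 0$ ($N = 1 \cdot 0 = 0$)
$\left(N + 33\right)^{2} = \left(0 + 33\right)^{2} = 33^{2} = 1089$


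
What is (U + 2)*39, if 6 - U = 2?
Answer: 234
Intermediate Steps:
U = 4 (U = 6 - 1*2 = 6 - 2 = 4)
(U + 2)*39 = (4 + 2)*39 = 6*39 = 234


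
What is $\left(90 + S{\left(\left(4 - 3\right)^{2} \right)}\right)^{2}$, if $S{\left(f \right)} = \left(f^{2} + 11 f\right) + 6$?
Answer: $11664$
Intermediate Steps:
$S{\left(f \right)} = 6 + f^{2} + 11 f$
$\left(90 + S{\left(\left(4 - 3\right)^{2} \right)}\right)^{2} = \left(90 + \left(6 + \left(\left(4 - 3\right)^{2}\right)^{2} + 11 \left(4 - 3\right)^{2}\right)\right)^{2} = \left(90 + \left(6 + \left(1^{2}\right)^{2} + 11 \cdot 1^{2}\right)\right)^{2} = \left(90 + \left(6 + 1^{2} + 11 \cdot 1\right)\right)^{2} = \left(90 + \left(6 + 1 + 11\right)\right)^{2} = \left(90 + 18\right)^{2} = 108^{2} = 11664$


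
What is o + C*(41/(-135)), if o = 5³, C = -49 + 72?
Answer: 15932/135 ≈ 118.01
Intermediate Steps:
C = 23
o = 125
o + C*(41/(-135)) = 125 + 23*(41/(-135)) = 125 + 23*(41*(-1/135)) = 125 + 23*(-41/135) = 125 - 943/135 = 15932/135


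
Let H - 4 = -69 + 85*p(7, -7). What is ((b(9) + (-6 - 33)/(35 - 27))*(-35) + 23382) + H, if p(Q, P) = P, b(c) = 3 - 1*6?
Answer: 183981/8 ≈ 22998.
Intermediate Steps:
b(c) = -3 (b(c) = 3 - 6 = -3)
H = -660 (H = 4 + (-69 + 85*(-7)) = 4 + (-69 - 595) = 4 - 664 = -660)
((b(9) + (-6 - 33)/(35 - 27))*(-35) + 23382) + H = ((-3 + (-6 - 33)/(35 - 27))*(-35) + 23382) - 660 = ((-3 - 39/8)*(-35) + 23382) - 660 = (-63/8*(-35) + 23382) - 660 = (2205/8 + 23382) - 660 = 189261/8 - 660 = 183981/8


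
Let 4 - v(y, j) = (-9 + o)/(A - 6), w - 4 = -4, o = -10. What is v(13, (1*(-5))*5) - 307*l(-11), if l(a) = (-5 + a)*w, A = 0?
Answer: ⅚ ≈ 0.83333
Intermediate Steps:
w = 0 (w = 4 - 4 = 0)
l(a) = 0 (l(a) = (-5 + a)*0 = 0)
v(y, j) = ⅚ (v(y, j) = 4 - (-9 - 10)/(0 - 6) = 4 - (-19)/(-6) = 4 - (-19)*(-1)/6 = 4 - 1*19/6 = 4 - 19/6 = ⅚)
v(13, (1*(-5))*5) - 307*l(-11) = ⅚ - 307*0 = ⅚ + 0 = ⅚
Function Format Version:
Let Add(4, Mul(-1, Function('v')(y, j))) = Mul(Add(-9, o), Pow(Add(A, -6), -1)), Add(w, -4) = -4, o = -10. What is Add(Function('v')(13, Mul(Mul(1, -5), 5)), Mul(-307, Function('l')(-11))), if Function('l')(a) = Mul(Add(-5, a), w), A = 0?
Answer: Rational(5, 6) ≈ 0.83333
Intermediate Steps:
w = 0 (w = Add(4, -4) = 0)
Function('l')(a) = 0 (Function('l')(a) = Mul(Add(-5, a), 0) = 0)
Function('v')(y, j) = Rational(5, 6) (Function('v')(y, j) = Add(4, Mul(-1, Mul(Add(-9, -10), Pow(Add(0, -6), -1)))) = Add(4, Mul(-1, Mul(-19, Pow(-6, -1)))) = Add(4, Mul(-1, Mul(-19, Rational(-1, 6)))) = Add(4, Mul(-1, Rational(19, 6))) = Add(4, Rational(-19, 6)) = Rational(5, 6))
Add(Function('v')(13, Mul(Mul(1, -5), 5)), Mul(-307, Function('l')(-11))) = Add(Rational(5, 6), Mul(-307, 0)) = Add(Rational(5, 6), 0) = Rational(5, 6)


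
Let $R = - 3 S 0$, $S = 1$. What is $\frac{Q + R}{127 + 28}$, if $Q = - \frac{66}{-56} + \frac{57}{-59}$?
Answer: $\frac{351}{256060} \approx 0.0013708$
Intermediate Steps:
$Q = \frac{351}{1652}$ ($Q = \left(-66\right) \left(- \frac{1}{56}\right) + 57 \left(- \frac{1}{59}\right) = \frac{33}{28} - \frac{57}{59} = \frac{351}{1652} \approx 0.21247$)
$R = 0$ ($R = \left(-3\right) 1 \cdot 0 = \left(-3\right) 0 = 0$)
$\frac{Q + R}{127 + 28} = \frac{\frac{351}{1652} + 0}{127 + 28} = \frac{351}{1652 \cdot 155} = \frac{351}{1652} \cdot \frac{1}{155} = \frac{351}{256060}$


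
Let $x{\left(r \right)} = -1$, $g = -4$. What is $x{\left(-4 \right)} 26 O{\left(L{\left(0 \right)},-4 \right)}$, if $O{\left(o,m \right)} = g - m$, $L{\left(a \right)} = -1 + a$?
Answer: $0$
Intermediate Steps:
$O{\left(o,m \right)} = -4 - m$
$x{\left(-4 \right)} 26 O{\left(L{\left(0 \right)},-4 \right)} = \left(-1\right) 26 \left(-4 - -4\right) = - 26 \left(-4 + 4\right) = \left(-26\right) 0 = 0$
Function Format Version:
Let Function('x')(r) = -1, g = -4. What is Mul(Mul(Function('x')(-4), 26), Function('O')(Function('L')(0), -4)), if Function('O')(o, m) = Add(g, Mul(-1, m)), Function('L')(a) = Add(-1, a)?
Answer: 0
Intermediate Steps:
Function('O')(o, m) = Add(-4, Mul(-1, m))
Mul(Mul(Function('x')(-4), 26), Function('O')(Function('L')(0), -4)) = Mul(Mul(-1, 26), Add(-4, Mul(-1, -4))) = Mul(-26, Add(-4, 4)) = Mul(-26, 0) = 0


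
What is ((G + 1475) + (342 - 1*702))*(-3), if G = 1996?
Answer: -9333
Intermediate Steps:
((G + 1475) + (342 - 1*702))*(-3) = ((1996 + 1475) + (342 - 1*702))*(-3) = (3471 + (342 - 702))*(-3) = (3471 - 360)*(-3) = 3111*(-3) = -9333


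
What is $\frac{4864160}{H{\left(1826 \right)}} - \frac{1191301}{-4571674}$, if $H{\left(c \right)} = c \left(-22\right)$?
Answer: $- \frac{5547374215017}{45913321982} \approx -120.82$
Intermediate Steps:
$H{\left(c \right)} = - 22 c$
$\frac{4864160}{H{\left(1826 \right)}} - \frac{1191301}{-4571674} = \frac{4864160}{\left(-22\right) 1826} - \frac{1191301}{-4571674} = \frac{4864160}{-40172} - - \frac{1191301}{4571674} = 4864160 \left(- \frac{1}{40172}\right) + \frac{1191301}{4571674} = - \frac{1216040}{10043} + \frac{1191301}{4571674} = - \frac{5547374215017}{45913321982}$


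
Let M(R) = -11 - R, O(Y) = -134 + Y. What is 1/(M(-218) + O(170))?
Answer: 1/243 ≈ 0.0041152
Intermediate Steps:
1/(M(-218) + O(170)) = 1/((-11 - 1*(-218)) + (-134 + 170)) = 1/((-11 + 218) + 36) = 1/(207 + 36) = 1/243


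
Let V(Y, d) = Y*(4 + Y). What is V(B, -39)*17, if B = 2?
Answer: 204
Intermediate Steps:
V(B, -39)*17 = (2*(4 + 2))*17 = (2*6)*17 = 12*17 = 204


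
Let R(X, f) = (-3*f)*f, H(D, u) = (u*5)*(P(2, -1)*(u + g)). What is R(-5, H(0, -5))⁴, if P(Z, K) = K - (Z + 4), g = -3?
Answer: 1195389135360000000000000000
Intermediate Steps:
P(Z, K) = -4 + K - Z (P(Z, K) = K - (4 + Z) = K + (-4 - Z) = -4 + K - Z)
H(D, u) = 5*u*(21 - 7*u) (H(D, u) = (u*5)*((-4 - 1 - 1*2)*(u - 3)) = (5*u)*((-4 - 1 - 2)*(-3 + u)) = (5*u)*(-7*(-3 + u)) = (5*u)*(21 - 7*u) = 5*u*(21 - 7*u))
R(X, f) = -3*f²
R(-5, H(0, -5))⁴ = (-3*30625*(3 - 1*(-5))²)⁴ = (-3*30625*(3 + 5)²)⁴ = (-3*(35*(-5)*8)²)⁴ = (-3*(-1400)²)⁴ = (-3*1960000)⁴ = (-5880000)⁴ = 1195389135360000000000000000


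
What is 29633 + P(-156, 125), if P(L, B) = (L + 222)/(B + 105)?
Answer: 3407828/115 ≈ 29633.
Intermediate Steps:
P(L, B) = (222 + L)/(105 + B)
29633 + P(-156, 125) = 29633 + (222 - 156)/(105 + 125) = 29633 + 66/230 = 29633 + (1/230)*66 = 29633 + 33/115 = 3407828/115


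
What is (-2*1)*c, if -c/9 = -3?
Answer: -54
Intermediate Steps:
c = 27 (c = -9*(-3) = 27)
(-2*1)*c = -2*1*27 = -2*27 = -54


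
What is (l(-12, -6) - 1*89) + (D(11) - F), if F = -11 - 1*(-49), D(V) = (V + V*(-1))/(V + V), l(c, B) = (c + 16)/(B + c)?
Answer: -1145/9 ≈ -127.22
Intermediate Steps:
l(c, B) = (16 + c)/(B + c)
D(V) = 0 (D(V) = (V - V)/((2*V)) = 0*(1/(2*V)) = 0)
F = 38 (F = -11 + 49 = 38)
(l(-12, -6) - 1*89) + (D(11) - F) = ((16 - 12)/(-6 - 12) - 1*89) + (0 - 1*38) = (4/(-18) - 89) + (0 - 38) = (-1/18*4 - 89) - 38 = (-2/9 - 89) - 38 = -803/9 - 38 = -1145/9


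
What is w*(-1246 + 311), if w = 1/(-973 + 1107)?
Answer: -935/134 ≈ -6.9776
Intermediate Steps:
w = 1/134 ≈ 0.0074627
w*(-1246 + 311) = (-1246 + 311)/134 = (1/134)*(-935) = -935/134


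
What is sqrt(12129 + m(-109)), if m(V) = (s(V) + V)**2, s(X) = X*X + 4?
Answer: sqrt(138686305) ≈ 11777.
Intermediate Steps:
s(X) = 4 + X**2 (s(X) = X**2 + 4 = 4 + X**2)
m(V) = (4 + V + V**2)**2 (m(V) = ((4 + V**2) + V)**2 = (4 + V + V**2)**2)
sqrt(12129 + m(-109)) = sqrt(12129 + (4 - 109 + (-109)**2)**2) = sqrt(12129 + (4 - 109 + 11881)**2) = sqrt(12129 + 11776**2) = sqrt(12129 + 138674176) = sqrt(138686305)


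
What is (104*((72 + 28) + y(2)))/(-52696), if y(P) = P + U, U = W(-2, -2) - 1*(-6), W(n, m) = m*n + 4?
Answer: -1508/6587 ≈ -0.22894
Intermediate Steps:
W(n, m) = 4 + m*n
U = 14 (U = (4 - 2*(-2)) - 1*(-6) = (4 + 4) + 6 = 8 + 6 = 14)
y(P) = 14 + P (y(P) = P + 14 = 14 + P)
(104*((72 + 28) + y(2)))/(-52696) = (104*((72 + 28) + (14 + 2)))/(-52696) = (104*(100 + 16))*(-1/52696) = (104*116)*(-1/52696) = 12064*(-1/52696) = -1508/6587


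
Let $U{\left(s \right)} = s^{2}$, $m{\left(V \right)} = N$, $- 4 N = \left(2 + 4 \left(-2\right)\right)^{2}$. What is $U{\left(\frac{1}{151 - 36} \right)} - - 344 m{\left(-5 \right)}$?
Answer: $- \frac{40944599}{13225} \approx -3096.0$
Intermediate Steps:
$N = -9$ ($N = - \frac{\left(2 + 4 \left(-2\right)\right)^{2}}{4} = - \frac{\left(2 - 8\right)^{2}}{4} = - \frac{\left(-6\right)^{2}}{4} = \left(- \frac{1}{4}\right) 36 = -9$)
$m{\left(V \right)} = -9$
$U{\left(\frac{1}{151 - 36} \right)} - - 344 m{\left(-5 \right)} = \left(\frac{1}{151 - 36}\right)^{2} - \left(-344\right) \left(-9\right) = \left(\frac{1}{115}\right)^{2} - 3096 = \frac{1}{13225} - 3096 = - \frac{40944599}{13225}$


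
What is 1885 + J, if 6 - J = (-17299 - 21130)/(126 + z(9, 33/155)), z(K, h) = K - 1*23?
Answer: 250221/112 ≈ 2234.1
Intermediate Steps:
z(K, h) = -23 + K (z(K, h) = K - 23 = -23 + K)
J = 39101/112 (J = 6 - (-17299 - 21130)/(126 + (-23 + 9)) = 6 - (-38429)/(126 - 14) = 6 - (-38429)/112 = 6 - 1*(-38429/112) = 6 + 38429/112 = 39101/112 ≈ 349.12)
1885 + J = 1885 + 39101/112 = 250221/112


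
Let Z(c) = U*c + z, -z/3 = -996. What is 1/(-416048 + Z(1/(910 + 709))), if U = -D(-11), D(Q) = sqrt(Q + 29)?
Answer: -541348381330/223609362392169791 + 4857*sqrt(2)/447218724784339582 ≈ -2.4210e-6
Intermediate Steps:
z = 2988 (z = -3*(-996) = 2988)
D(Q) = sqrt(29 + Q)
U = -3*sqrt(2) (U = -sqrt(29 - 11) = -sqrt(18) = -3*sqrt(2) ≈ -4.2426)
Z(c) = 2988 - 3*c*sqrt(2) (Z(c) = (-3*sqrt(2))*c + 2988 = -3*c*sqrt(2) + 2988 = 2988 - 3*c*sqrt(2))
1/(-416048 + Z(1/(910 + 709))) = 1/(-416048 + (2988 - 3*sqrt(2)/(910 + 709))) = 1/(-416048 + (2988 - 3*sqrt(2)/1619)) = 1/(-413060 - 3*sqrt(2)/1619)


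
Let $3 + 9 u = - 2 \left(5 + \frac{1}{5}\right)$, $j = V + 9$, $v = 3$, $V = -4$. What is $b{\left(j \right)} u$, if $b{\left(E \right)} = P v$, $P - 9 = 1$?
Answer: $- \frac{134}{3} \approx -44.667$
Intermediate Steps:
$P = 10$ ($P = 9 + 1 = 10$)
$j = 5$ ($j = -4 + 9 = 5$)
$b{\left(E \right)} = 30$ ($b{\left(E \right)} = 10 \cdot 3 = 30$)
$u = - \frac{67}{45}$ ($u = - \frac{1}{3} + \frac{\left(-2\right) \left(5 + \frac{1}{5}\right)}{9} = - \frac{1}{3} + \frac{\left(-2\right) \frac{26}{5}}{9} = - \frac{1}{3} + \frac{1}{9} \left(- \frac{52}{5}\right) = - \frac{1}{3} - \frac{52}{45} = - \frac{67}{45} \approx -1.4889$)
$b{\left(j \right)} u = 30 \left(- \frac{67}{45}\right) = - \frac{134}{3}$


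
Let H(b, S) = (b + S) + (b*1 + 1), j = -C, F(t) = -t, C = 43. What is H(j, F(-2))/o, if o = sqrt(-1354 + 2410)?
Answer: -83*sqrt(66)/264 ≈ -2.5541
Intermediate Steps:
o = 4*sqrt(66) (o = sqrt(1056) = 4*sqrt(66) ≈ 32.496)
j = -43 (j = -1*43 = -43)
H(b, S) = 1 + S + 2*b (H(b, S) = (S + b) + (b + 1) = (S + b) + (1 + b) = 1 + S + 2*b)
H(j, F(-2))/o = (1 - 1*(-2) + 2*(-43))/((4*sqrt(66))) = (1 + 2 - 86)*(sqrt(66)/264) = -83*sqrt(66)/264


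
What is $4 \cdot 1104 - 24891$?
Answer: $-20475$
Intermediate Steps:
$4 \cdot 1104 - 24891 = 4416 - 24891 = -20475$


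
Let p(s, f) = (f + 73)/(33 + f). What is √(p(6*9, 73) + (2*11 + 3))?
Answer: √74094/53 ≈ 5.1359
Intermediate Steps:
p(s, f) = (73 + f)/(33 + f)
√(p(6*9, 73) + (2*11 + 3)) = √((73 + 73)/(33 + 73) + (2*11 + 3)) = √(146/106 + (22 + 3)) = √((1/106)*146 + 25) = √(73/53 + 25) = √(1398/53) = √74094/53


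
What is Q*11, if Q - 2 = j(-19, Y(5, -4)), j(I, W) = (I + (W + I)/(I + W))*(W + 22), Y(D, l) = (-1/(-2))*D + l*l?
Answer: -7997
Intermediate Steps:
Y(D, l) = l² + D/2 (Y(D, l) = (-1*(-½))*D + l² = D/2 + l² = l² + D/2)
j(I, W) = (1 + I)*(22 + W) (j(I, W) = (I + (I + W)/(I + W))*(22 + W) = (I + 1)*(22 + W) = (1 + I)*(22 + W))
Q = -727 (Q = 2 + (22 + ((-4)² + (½)*5) + 22*(-19) - 19*((-4)² + (½)*5)) = 2 + (22 + (16 + 5/2) - 418 - 19*(16 + 5/2)) = 2 + (22 + 37/2 - 418 - 19*37/2) = 2 + (22 + 37/2 - 418 - 703/2) = 2 - 729 = -727)
Q*11 = -727*11 = -7997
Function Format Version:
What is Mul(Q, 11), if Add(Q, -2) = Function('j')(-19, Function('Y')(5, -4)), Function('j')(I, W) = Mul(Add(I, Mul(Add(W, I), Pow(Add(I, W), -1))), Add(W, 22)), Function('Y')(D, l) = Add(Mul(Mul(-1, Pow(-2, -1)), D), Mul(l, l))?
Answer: -7997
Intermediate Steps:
Function('Y')(D, l) = Add(Pow(l, 2), Mul(Rational(1, 2), D)) (Function('Y')(D, l) = Add(Mul(Mul(-1, Rational(-1, 2)), D), Pow(l, 2)) = Add(Mul(Rational(1, 2), D), Pow(l, 2)) = Add(Pow(l, 2), Mul(Rational(1, 2), D)))
Function('j')(I, W) = Mul(Add(1, I), Add(22, W)) (Function('j')(I, W) = Mul(Add(I, Mul(Add(I, W), Pow(Add(I, W), -1))), Add(22, W)) = Mul(Add(I, 1), Add(22, W)) = Mul(Add(1, I), Add(22, W)))
Q = -727 (Q = Add(2, Add(22, Add(Pow(-4, 2), Mul(Rational(1, 2), 5)), Mul(22, -19), Mul(-19, Add(Pow(-4, 2), Mul(Rational(1, 2), 5))))) = Add(2, Add(22, Add(16, Rational(5, 2)), -418, Mul(-19, Add(16, Rational(5, 2))))) = Add(2, Add(22, Rational(37, 2), -418, Mul(-19, Rational(37, 2)))) = Add(2, Add(22, Rational(37, 2), -418, Rational(-703, 2))) = Add(2, -729) = -727)
Mul(Q, 11) = Mul(-727, 11) = -7997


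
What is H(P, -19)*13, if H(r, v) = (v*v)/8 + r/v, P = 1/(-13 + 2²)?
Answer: 802607/1368 ≈ 586.70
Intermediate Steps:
P = -⅑ (P = 1/(-13 + 4) = 1/(-9) = -⅑ ≈ -0.11111)
H(r, v) = v²/8 + r/v (H(r, v) = v²*(⅛) + r/v = v²/8 + r/v)
H(P, -19)*13 = ((-⅑ + (⅛)*(-19)³)/(-19))*13 = -(-⅑ + (⅛)*(-6859))/19*13 = -(-⅑ - 6859/8)/19*13 = -1/19*(-61739/72)*13 = (61739/1368)*13 = 802607/1368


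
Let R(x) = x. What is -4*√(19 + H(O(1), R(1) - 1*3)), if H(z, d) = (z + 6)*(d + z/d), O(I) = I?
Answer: -2*√6 ≈ -4.8990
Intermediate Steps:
H(z, d) = (6 + z)*(d + z/d)
-4*√(19 + H(O(1), R(1) - 1*3)) = -4*√(19 + (1² + 6*1 + (1 - 1*3)²*(6 + 1))/(1 - 1*3)) = -4*√(19 + (1 + 6 + (1 - 3)²*7)/(1 - 3)) = -4*√(19 + (1 + 6 + (-2)²*7)/(-2)) = -4*√(19 - (1 + 6 + 4*7)/2) = -4*√(19 - (1 + 6 + 28)/2) = -4*√(19 - ½*35) = -4*√(19 - 35/2) = -2*√6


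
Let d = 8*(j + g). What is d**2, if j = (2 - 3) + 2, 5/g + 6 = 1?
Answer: 0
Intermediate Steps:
g = -1 (g = 5/(-6 + 1) = 5/(-5) = 5*(-1/5) = -1)
j = 1 (j = -1 + 2 = 1)
d = 0 (d = 8*(1 - 1) = 8*0 = 0)
d**2 = 0**2 = 0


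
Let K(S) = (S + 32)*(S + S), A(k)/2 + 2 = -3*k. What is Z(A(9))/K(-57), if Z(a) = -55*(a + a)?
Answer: 638/285 ≈ 2.2386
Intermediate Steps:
A(k) = -4 - 6*k (A(k) = -4 + 2*(-3*k) = -4 - 6*k)
K(S) = 2*S*(32 + S) (K(S) = (32 + S)*(2*S) = 2*S*(32 + S))
Z(a) = -110*a
Z(A(9))/K(-57) = (-110*(-4 - 6*9))/((2*(-57)*(32 - 57))) = (-110*(-4 - 54))/((2*(-57)*(-25))) = -110*(-58)/2850 = 6380*(1/2850) = 638/285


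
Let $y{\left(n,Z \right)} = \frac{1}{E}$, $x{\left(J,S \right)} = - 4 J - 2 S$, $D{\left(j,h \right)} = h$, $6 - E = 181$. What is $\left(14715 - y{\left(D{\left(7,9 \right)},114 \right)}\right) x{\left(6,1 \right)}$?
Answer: $- \frac{66953276}{175} \approx -3.8259 \cdot 10^{5}$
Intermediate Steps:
$E = -175$ ($E = 6 - 181 = -175$)
$y{\left(n,Z \right)} = - \frac{1}{175}$ ($y{\left(n,Z \right)} = \frac{1}{-175} = - \frac{1}{175}$)
$\left(14715 - y{\left(D{\left(7,9 \right)},114 \right)}\right) x{\left(6,1 \right)} = \left(14715 - - \frac{1}{175}\right) \left(\left(-4\right) 6 - 2\right) = \left(14715 + \frac{1}{175}\right) \left(-24 - 2\right) = \frac{2575126}{175} \left(-26\right) = - \frac{66953276}{175}$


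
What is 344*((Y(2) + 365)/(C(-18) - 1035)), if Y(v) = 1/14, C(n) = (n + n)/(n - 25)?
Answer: -37800956/311283 ≈ -121.44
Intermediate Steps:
C(n) = 2*n/(-25 + n) (C(n) = (2*n)/(-25 + n) = 2*n/(-25 + n))
Y(v) = 1/14
344*((Y(2) + 365)/(C(-18) - 1035)) = 344*((1/14 + 365)/(2*(-18)/(-25 - 18) - 1035)) = 344*(5111/(14*(2*(-18)/(-43) - 1035))) = 344*(5111/(14*(2*(-18)*(-1/43) - 1035))) = 344*(5111/(14*(36/43 - 1035))) = 344*(5111/(14*(-44469/43))) = 344*((5111/14)*(-43/44469)) = 344*(-219773/622566) = -37800956/311283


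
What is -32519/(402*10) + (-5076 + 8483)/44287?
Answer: -21290639/2657220 ≈ -8.0124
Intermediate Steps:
-32519/(402*10) + (-5076 + 8483)/44287 = -32519/4020 + 3407*(1/44287) = -32519*1/4020 + 3407/44287 = -32519/4020 + 3407/44287 = -21290639/2657220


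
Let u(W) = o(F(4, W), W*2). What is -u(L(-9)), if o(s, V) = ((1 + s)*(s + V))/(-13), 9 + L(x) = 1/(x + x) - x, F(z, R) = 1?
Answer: 16/117 ≈ 0.13675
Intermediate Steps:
L(x) = -9 + 1/(2*x) - x (L(x) = -9 + (1/(x + x) - x) = -9 + (1/(2*x) - x) = -9 + 1/(2*x) - x)
o(s, V) = -(1 + s)*(V + s)/13 (o(s, V) = ((1 + s)*(V + s))*(-1/13) = -(1 + s)*(V + s)/13)
u(W) = -2/13 - 4*W/13 (u(W) = -W*2/13 - 1/13*1 - 1/13*1**2 - 1/13*W*2*1 = -2*W/13 - 1/13 - 1/13*1 - 1/13*2*W*1 = -2*W/13 - 1/13 - 1/13 - 2*W/13 = -2/13 - 4*W/13)
-u(L(-9)) = -(-2/13 - 4*(-9 + (1/2)/(-9) - 1*(-9))/13) = -(-2/13 - 4*(-9 + (1/2)*(-1/9) + 9)/13) = -(-2/13 - 4*(-9 - 1/18 + 9)/13) = -(-2/13 - 4/13*(-1/18)) = -(-2/13 + 2/117) = -1*(-16/117) = 16/117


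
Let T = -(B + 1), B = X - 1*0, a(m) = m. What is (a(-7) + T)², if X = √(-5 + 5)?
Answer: 64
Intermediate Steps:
X = 0 (X = √0 = 0)
B = 0 (B = 0 - 1*0 = 0 + 0 = 0)
T = -1 (T = -(0 + 1) = -1*1 = -1)
(a(-7) + T)² = (-7 - 1)² = (-8)² = 64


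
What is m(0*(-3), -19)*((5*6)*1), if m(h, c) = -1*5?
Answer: -150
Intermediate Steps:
m(h, c) = -5
m(0*(-3), -19)*((5*6)*1) = -5*5*6 = -150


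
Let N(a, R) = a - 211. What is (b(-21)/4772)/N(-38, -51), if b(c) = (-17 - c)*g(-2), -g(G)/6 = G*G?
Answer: 8/99019 ≈ 8.0793e-5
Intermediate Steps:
g(G) = -6*G² (g(G) = -6*G*G = -6*G²)
N(a, R) = -211 + a
b(c) = 408 + 24*c (b(c) = (-17 - c)*(-6*(-2)²) = (-17 - c)*(-6*4) = (-17 - c)*(-24) = 408 + 24*c)
(b(-21)/4772)/N(-38, -51) = ((408 + 24*(-21))/4772)/(-211 - 38) = ((408 - 504)*(1/4772))/(-249) = -96*1/4772*(-1/249) = -24/1193*(-1/249) = 8/99019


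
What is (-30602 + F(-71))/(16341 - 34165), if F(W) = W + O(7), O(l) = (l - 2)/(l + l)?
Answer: 429417/249536 ≈ 1.7209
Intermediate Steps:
O(l) = (-2 + l)/(2*l) (O(l) = (-2 + l)/((2*l)) = (-2 + l)*(1/(2*l)) = (-2 + l)/(2*l))
F(W) = 5/14 + W (F(W) = W + (½)*(-2 + 7)/7 = W + (½)*(⅐)*5 = W + 5/14 = 5/14 + W)
(-30602 + F(-71))/(16341 - 34165) = (-30602 + (5/14 - 71))/(16341 - 34165) = (-30602 - 989/14)/(-17824) = -429417/14*(-1/17824) = 429417/249536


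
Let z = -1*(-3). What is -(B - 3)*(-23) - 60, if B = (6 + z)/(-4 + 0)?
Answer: -723/4 ≈ -180.75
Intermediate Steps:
z = 3
B = -9/4 (B = (6 + 3)/(-4 + 0) = 9/(-4) = 9*(-¼) = -9/4 ≈ -2.2500)
-(B - 3)*(-23) - 60 = -(-9/4 - 3)*(-23) - 60 = -1*(-21/4)*(-23) - 60 = (21/4)*(-23) - 60 = -483/4 - 60 = -723/4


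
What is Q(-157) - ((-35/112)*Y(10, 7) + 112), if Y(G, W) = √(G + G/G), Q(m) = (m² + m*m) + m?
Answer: 49029 + 5*√11/16 ≈ 49030.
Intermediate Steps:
Q(m) = m + 2*m² (Q(m) = (m² + m²) + m = 2*m² + m = m + 2*m²)
Y(G, W) = √(1 + G) (Y(G, W) = √(G + 1) = √(1 + G))
Q(-157) - ((-35/112)*Y(10, 7) + 112) = -157*(1 + 2*(-157)) - ((-35/112)*√(1 + 10) + 112) = -157*(1 - 314) - ((-35*1/112)*√11 + 112) = -157*(-313) - (-5*√11/16 + 112) = 49141 - (112 - 5*√11/16) = 49141 + (-112 + 5*√11/16) = 49029 + 5*√11/16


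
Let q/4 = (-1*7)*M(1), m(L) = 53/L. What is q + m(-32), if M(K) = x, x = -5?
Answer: 4427/32 ≈ 138.34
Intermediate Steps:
M(K) = -5
q = 140 (q = 4*(-1*7*(-5)) = 4*(-7*(-5)) = 4*35 = 140)
q + m(-32) = 140 + 53/(-32) = 140 + 53*(-1/32) = 140 - 53/32 = 4427/32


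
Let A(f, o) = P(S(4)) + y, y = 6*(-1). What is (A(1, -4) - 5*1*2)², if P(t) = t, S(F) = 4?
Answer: 144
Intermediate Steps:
y = -6
A(f, o) = -2 (A(f, o) = 4 - 6 = -2)
(A(1, -4) - 5*1*2)² = (-2 - 5*1*2)² = (-2 - 5*2)² = (-2 - 10)² = (-12)² = 144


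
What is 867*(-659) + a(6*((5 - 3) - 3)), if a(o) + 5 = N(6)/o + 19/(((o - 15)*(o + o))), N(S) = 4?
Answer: -143982365/252 ≈ -5.7136e+5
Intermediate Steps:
a(o) = -5 + 4/o + 19/(2*o*(-15 + o)) (a(o) = -5 + (4/o + 19/(((o - 15)*(o + o)))) = -5 + (4/o + 19/(((-15 + o)*(2*o)))) = -5 + (4/o + 19/((2*o*(-15 + o)))) = -5 + (4/o + 19*(1/(2*o*(-15 + o)))) = -5 + (4/o + 19/(2*o*(-15 + o))) = -5 + 4/o + 19/(2*o*(-15 + o)))
867*(-659) + a(6*((5 - 3) - 3)) = 867*(-659) + (-101 - 10*36*((5 - 3) - 3)² + 158*(6*((5 - 3) - 3)))/(2*((6*((5 - 3) - 3)))*(-15 + 6*((5 - 3) - 3))) = -571353 + (-101 - 10*36*(2 - 3)² + 158*(6*(2 - 3)))/(2*((6*(2 - 3)))*(-15 + 6*(2 - 3))) = -571353 + (-101 - 10*(6*(-1))² + 158*(6*(-1)))/(2*((6*(-1)))*(-15 + 6*(-1))) = -571353 + (½)*(-101 - 10*(-6)² + 158*(-6))/(-6*(-15 - 6)) = -571353 + (½)*(-⅙)*(-101 - 10*36 - 948)/(-21) = -571353 + (½)*(-⅙)*(-1/21)*(-101 - 360 - 948) = -571353 + (½)*(-⅙)*(-1/21)*(-1409) = -571353 - 1409/252 = -143982365/252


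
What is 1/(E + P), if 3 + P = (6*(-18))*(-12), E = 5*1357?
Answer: 1/8078 ≈ 0.00012379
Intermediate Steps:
E = 6785
P = 1293 (P = -3 + (6*(-18))*(-12) = -3 - 108*(-12) = -3 + 1296 = 1293)
1/(E + P) = 1/(6785 + 1293) = 1/8078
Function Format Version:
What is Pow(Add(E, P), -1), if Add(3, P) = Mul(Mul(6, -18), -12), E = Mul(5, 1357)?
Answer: Rational(1, 8078) ≈ 0.00012379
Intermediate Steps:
E = 6785
P = 1293 (P = Add(-3, Mul(Mul(6, -18), -12)) = Add(-3, Mul(-108, -12)) = Add(-3, 1296) = 1293)
Pow(Add(E, P), -1) = Pow(Add(6785, 1293), -1) = Pow(8078, -1) = Rational(1, 8078)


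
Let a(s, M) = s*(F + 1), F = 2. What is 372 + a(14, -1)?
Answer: 414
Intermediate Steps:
a(s, M) = 3*s (a(s, M) = s*(2 + 1) = s*3 = 3*s)
372 + a(14, -1) = 372 + 3*14 = 372 + 42 = 414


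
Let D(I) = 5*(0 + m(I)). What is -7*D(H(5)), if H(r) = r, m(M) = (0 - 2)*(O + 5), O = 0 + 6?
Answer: 770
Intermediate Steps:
O = 6
m(M) = -22 (m(M) = (0 - 2)*(6 + 5) = -2*11 = -22)
D(I) = -110 (D(I) = 5*(0 - 22) = 5*(-22) = -110)
-7*D(H(5)) = -7*(-110) = 770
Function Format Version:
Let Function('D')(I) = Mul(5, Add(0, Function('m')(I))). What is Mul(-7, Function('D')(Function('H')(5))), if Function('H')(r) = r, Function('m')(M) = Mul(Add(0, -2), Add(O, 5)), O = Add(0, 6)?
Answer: 770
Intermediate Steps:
O = 6
Function('m')(M) = -22 (Function('m')(M) = Mul(Add(0, -2), Add(6, 5)) = Mul(-2, 11) = -22)
Function('D')(I) = -110 (Function('D')(I) = Mul(5, Add(0, -22)) = Mul(5, -22) = -110)
Mul(-7, Function('D')(Function('H')(5))) = Mul(-7, -110) = 770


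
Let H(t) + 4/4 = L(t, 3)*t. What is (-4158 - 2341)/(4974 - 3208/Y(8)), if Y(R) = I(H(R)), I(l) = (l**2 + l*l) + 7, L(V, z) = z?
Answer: -6921435/5294102 ≈ -1.3074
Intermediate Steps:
H(t) = -1 + 3*t
I(l) = 7 + 2*l**2 (I(l) = (l**2 + l**2) + 7 = 2*l**2 + 7 = 7 + 2*l**2)
Y(R) = 7 + 2*(-1 + 3*R)**2
(-4158 - 2341)/(4974 - 3208/Y(8)) = (-4158 - 2341)/(4974 - 3208/(7 + 2*(-1 + 3*8)**2)) = -6499/(4974 - 3208/(7 + 2*(-1 + 24)**2)) = -6499/(4974 - 3208/(7 + 2*23**2)) = -6499/(4974 - 3208/(7 + 2*529)) = -6499/(4974 - 3208/(7 + 1058)) = -6499/(4974 - 3208/1065) = -6499/5294102/1065 = -6499*1065/5294102 = -6921435/5294102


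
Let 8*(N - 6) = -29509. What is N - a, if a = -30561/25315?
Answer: -12222307/3320 ≈ -3681.4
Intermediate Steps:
N = -29461/8 (N = 6 + (⅛)*(-29509) = 6 - 29509/8 = -29461/8 ≈ -3682.6)
a = -501/415 (a = -30561*1/25315 = -501/415 ≈ -1.2072)
N - a = -29461/8 - 1*(-501/415) = -29461/8 + 501/415 = -12222307/3320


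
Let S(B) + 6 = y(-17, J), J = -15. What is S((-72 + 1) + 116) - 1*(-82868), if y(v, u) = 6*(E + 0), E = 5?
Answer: 82892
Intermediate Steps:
y(v, u) = 30 (y(v, u) = 6*(5 + 0) = 6*5 = 30)
S(B) = 24 (S(B) = -6 + 30 = 24)
S((-72 + 1) + 116) - 1*(-82868) = 24 - 1*(-82868) = 24 + 82868 = 82892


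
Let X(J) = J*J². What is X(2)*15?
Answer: 120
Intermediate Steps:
X(J) = J³
X(2)*15 = 2³*15 = 8*15 = 120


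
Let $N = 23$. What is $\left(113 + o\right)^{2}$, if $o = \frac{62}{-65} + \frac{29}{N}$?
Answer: $\frac{28694327236}{2235025} \approx 12838.0$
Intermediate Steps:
$o = \frac{459}{1495}$ ($o = \frac{62}{-65} + \frac{29}{23} = 62 \left(- \frac{1}{65}\right) + 29 \cdot \frac{1}{23} = - \frac{62}{65} + \frac{29}{23} = \frac{459}{1495} \approx 0.30702$)
$\left(113 + o\right)^{2} = \left(113 + \frac{459}{1495}\right)^{2} = \left(\frac{169394}{1495}\right)^{2} = \frac{28694327236}{2235025}$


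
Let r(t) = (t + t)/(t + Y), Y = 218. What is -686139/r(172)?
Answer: -133797105/172 ≈ -7.7789e+5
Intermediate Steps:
r(t) = 2*t/(218 + t) (r(t) = (t + t)/(t + 218) = (2*t)/(218 + t) = 2*t/(218 + t))
-686139/r(172) = -686139/(2*172/(218 + 172)) = -686139/(2*172/390) = -686139/(2*172*(1/390)) = -686139/172/195 = -686139*195/172 = -133797105/172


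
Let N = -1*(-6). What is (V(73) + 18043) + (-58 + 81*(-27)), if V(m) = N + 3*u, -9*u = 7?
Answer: 47405/3 ≈ 15802.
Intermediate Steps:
u = -7/9 (u = -⅑*7 = -7/9 ≈ -0.77778)
N = 6
V(m) = 11/3 (V(m) = 6 + 3*(-7/9) = 6 - 7/3 = 11/3)
(V(73) + 18043) + (-58 + 81*(-27)) = (11/3 + 18043) + (-58 + 81*(-27)) = 54140/3 + (-58 - 2187) = 54140/3 - 2245 = 47405/3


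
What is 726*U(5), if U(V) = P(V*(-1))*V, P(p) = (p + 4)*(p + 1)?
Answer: 14520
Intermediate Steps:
P(p) = (1 + p)*(4 + p) (P(p) = (4 + p)*(1 + p) = (1 + p)*(4 + p))
U(V) = V*(4 + V² - 5*V) (U(V) = (4 + (V*(-1))² + 5*(V*(-1)))*V = (4 + (-V)² + 5*(-V))*V = (4 + V² - 5*V)*V = V*(4 + V² - 5*V))
726*U(5) = 726*(5*(4 + 5² - 5*5)) = 726*(5*(4 + 25 - 25)) = 726*(5*4) = 726*20 = 14520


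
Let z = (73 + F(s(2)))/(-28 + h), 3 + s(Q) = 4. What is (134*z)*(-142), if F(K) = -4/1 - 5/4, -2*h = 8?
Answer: 1289147/32 ≈ 40286.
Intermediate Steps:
h = -4 (h = -½*8 = -4)
s(Q) = 1 (s(Q) = -3 + 4 = 1)
F(K) = -21/4 (F(K) = -4*1 - 5*¼ = -4 - 5/4 = -21/4)
z = -271/128 (z = (73 - 21/4)/(-28 - 4) = (271/4)/(-32) = (271/4)*(-1/32) = -271/128 ≈ -2.1172)
(134*z)*(-142) = (134*(-271/128))*(-142) = -18157/64*(-142) = 1289147/32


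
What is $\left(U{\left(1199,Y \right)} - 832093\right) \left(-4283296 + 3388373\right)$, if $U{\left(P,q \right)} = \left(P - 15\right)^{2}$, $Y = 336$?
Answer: $-509894013249$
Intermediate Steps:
$U{\left(P,q \right)} = \left(-15 + P\right)^{2}$
$\left(U{\left(1199,Y \right)} - 832093\right) \left(-4283296 + 3388373\right) = \left(\left(-15 + 1199\right)^{2} - 832093\right) \left(-4283296 + 3388373\right) = \left(1184^{2} - 832093\right) \left(-894923\right) = \left(1401856 - 832093\right) \left(-894923\right) = 569763 \left(-894923\right) = -509894013249$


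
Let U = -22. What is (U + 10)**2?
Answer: 144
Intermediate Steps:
(U + 10)**2 = (-22 + 10)**2 = (-12)**2 = 144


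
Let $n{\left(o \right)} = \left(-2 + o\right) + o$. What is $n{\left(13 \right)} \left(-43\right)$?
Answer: $-1032$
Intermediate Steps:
$n{\left(o \right)} = -2 + 2 o$
$n{\left(13 \right)} \left(-43\right) = \left(-2 + 2 \cdot 13\right) \left(-43\right) = \left(-2 + 26\right) \left(-43\right) = 24 \left(-43\right) = -1032$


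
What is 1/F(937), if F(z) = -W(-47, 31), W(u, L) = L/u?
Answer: 47/31 ≈ 1.5161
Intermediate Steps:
F(z) = 31/47 (F(z) = -31/(-47) = -31*(-1)/47 = -1*(-31/47) = 31/47)
1/F(937) = 1/(31/47) = 47/31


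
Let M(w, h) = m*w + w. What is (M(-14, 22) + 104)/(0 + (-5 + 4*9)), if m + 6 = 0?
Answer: 174/31 ≈ 5.6129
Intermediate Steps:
m = -6 (m = -6 + 0 = -6)
M(w, h) = -5*w (M(w, h) = -6*w + w = -5*w)
(M(-14, 22) + 104)/(0 + (-5 + 4*9)) = (-5*(-14) + 104)/(0 + (-5 + 4*9)) = (70 + 104)/(0 + (-5 + 36)) = 174/(0 + 31) = 174/31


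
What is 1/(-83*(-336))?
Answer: 1/27888 ≈ 3.5858e-5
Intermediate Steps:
1/(-83*(-336)) = 1/27888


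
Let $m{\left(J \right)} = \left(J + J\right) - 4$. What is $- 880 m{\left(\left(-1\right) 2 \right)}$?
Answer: $7040$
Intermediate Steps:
$m{\left(J \right)} = -4 + 2 J$ ($m{\left(J \right)} = 2 J - 4 = -4 + 2 J$)
$- 880 m{\left(\left(-1\right) 2 \right)} = - 880 \left(-4 + 2 \left(\left(-1\right) 2\right)\right) = - 880 \left(-4 + 2 \left(-2\right)\right) = - 880 \left(-4 - 4\right) = \left(-880\right) \left(-8\right) = 7040$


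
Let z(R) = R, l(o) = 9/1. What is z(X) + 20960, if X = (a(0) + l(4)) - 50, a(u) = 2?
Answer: 20921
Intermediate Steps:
l(o) = 9 (l(o) = 9*1 = 9)
X = -39 (X = (2 + 9) - 50 = 11 - 50 = -39)
z(X) + 20960 = -39 + 20960 = 20921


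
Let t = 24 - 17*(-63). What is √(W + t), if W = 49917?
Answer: 6*√1417 ≈ 225.86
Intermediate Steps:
t = 1095 (t = 24 + 1071 = 1095)
√(W + t) = √(49917 + 1095) = √51012 = 6*√1417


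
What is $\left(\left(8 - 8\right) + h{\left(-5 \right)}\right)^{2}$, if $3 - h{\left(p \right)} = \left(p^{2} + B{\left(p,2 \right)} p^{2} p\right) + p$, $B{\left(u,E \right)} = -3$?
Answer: $153664$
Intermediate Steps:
$h{\left(p \right)} = 3 - p - p^{2} + 3 p^{3}$ ($h{\left(p \right)} = 3 - \left(\left(p^{2} + - 3 p^{2} p\right) + p\right) = 3 - \left(\left(p^{2} - 3 p^{3}\right) + p\right) = 3 - \left(p + p^{2} - 3 p^{3}\right) = 3 - p - p^{2} + 3 p^{3}$)
$\left(\left(8 - 8\right) + h{\left(-5 \right)}\right)^{2} = \left(\left(8 - 8\right) + \left(3 - -5 - \left(-5\right)^{2} + 3 \left(-5\right)^{3}\right)\right)^{2} = \left(\left(8 - 8\right) + \left(3 + 5 - 25 + 3 \left(-125\right)\right)\right)^{2} = \left(0 + \left(3 + 5 - 25 - 375\right)\right)^{2} = \left(0 - 392\right)^{2} = \left(-392\right)^{2} = 153664$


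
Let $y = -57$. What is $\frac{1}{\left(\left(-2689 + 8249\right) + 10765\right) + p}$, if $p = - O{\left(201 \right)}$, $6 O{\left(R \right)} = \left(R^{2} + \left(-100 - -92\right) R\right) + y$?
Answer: $\frac{1}{9869} \approx 0.00010133$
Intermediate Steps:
$O{\left(R \right)} = - \frac{19}{2} - \frac{4 R}{3} + \frac{R^{2}}{6}$ ($O{\left(R \right)} = \frac{\left(R^{2} + \left(-100 - -92\right) R\right) - 57}{6} = \frac{\left(R^{2} + \left(-100 + 92\right) R\right) - 57}{6} = \frac{\left(R^{2} - 8 R\right) - 57}{6} = \frac{-57 + R^{2} - 8 R}{6} = - \frac{19}{2} - \frac{4 R}{3} + \frac{R^{2}}{6}$)
$p = -6456$ ($p = - (- \frac{19}{2} - 268 + \frac{201^{2}}{6}) = - (- \frac{19}{2} - 268 + \frac{1}{6} \cdot 40401) = - (- \frac{19}{2} - 268 + \frac{13467}{2}) = \left(-1\right) 6456 = -6456$)
$\frac{1}{\left(\left(-2689 + 8249\right) + 10765\right) + p} = \frac{1}{\left(\left(-2689 + 8249\right) + 10765\right) - 6456} = \frac{1}{\left(5560 + 10765\right) - 6456} = \frac{1}{16325 - 6456} = \frac{1}{9869}$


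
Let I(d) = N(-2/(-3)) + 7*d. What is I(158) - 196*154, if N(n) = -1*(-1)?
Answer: -29077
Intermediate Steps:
N(n) = 1
I(d) = 1 + 7*d
I(158) - 196*154 = (1 + 7*158) - 196*154 = (1 + 1106) - 30184 = 1107 - 30184 = -29077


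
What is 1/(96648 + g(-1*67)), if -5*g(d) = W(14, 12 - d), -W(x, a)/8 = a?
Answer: 5/483872 ≈ 1.0333e-5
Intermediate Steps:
W(x, a) = -8*a
g(d) = 96/5 - 8*d/5 (g(d) = -(-8)*(12 - d)/5 = -(-96 + 8*d)/5 = 96/5 - 8*d/5)
1/(96648 + g(-1*67)) = 1/(96648 + (96/5 - (-8)*67/5)) = 1/(96648 + (96/5 - 8/5*(-67))) = 1/(96648 + (96/5 + 536/5)) = 1/(96648 + 632/5) = 1/(483872/5) = 5/483872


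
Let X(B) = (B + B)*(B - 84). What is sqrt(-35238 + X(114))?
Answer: I*sqrt(28398) ≈ 168.52*I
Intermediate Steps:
X(B) = 2*B*(-84 + B) (X(B) = (2*B)*(-84 + B) = 2*B*(-84 + B))
sqrt(-35238 + X(114)) = sqrt(-35238 + 2*114*(-84 + 114)) = sqrt(-35238 + 2*114*30) = sqrt(-35238 + 6840) = sqrt(-28398) = I*sqrt(28398)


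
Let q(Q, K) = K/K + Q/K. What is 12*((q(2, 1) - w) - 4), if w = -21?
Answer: 240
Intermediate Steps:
q(Q, K) = 1 + Q/K
12*((q(2, 1) - w) - 4) = 12*(((1 + 2)/1 - 1*(-21)) - 4) = 12*((1*3 + 21) - 4) = 12*((3 + 21) - 4) = 12*(24 - 4) = 12*20 = 240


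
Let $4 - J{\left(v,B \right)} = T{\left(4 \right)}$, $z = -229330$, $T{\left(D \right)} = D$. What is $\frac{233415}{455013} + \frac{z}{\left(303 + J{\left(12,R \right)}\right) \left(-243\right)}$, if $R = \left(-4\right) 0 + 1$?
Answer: $\frac{1038754225}{286343181} \approx 3.6277$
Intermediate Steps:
$R = 1$ ($R = 0 + 1 = 1$)
$J{\left(v,B \right)} = 0$ ($J{\left(v,B \right)} = 4 - 4 = 0$)
$\frac{233415}{455013} + \frac{z}{\left(303 + J{\left(12,R \right)}\right) \left(-243\right)} = \frac{233415}{455013} - \frac{229330}{\left(303 + 0\right) \left(-243\right)} = 233415 \cdot \frac{1}{455013} - \frac{229330}{303 \left(-243\right)} = \frac{1995}{3889} - \frac{229330}{-73629} = \frac{1995}{3889} - - \frac{229330}{73629} = \frac{1995}{3889} + \frac{229330}{73629} = \frac{1038754225}{286343181}$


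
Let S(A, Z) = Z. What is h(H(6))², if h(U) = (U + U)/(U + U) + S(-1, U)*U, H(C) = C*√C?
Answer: 47089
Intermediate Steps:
H(C) = C^(3/2)
h(U) = 1 + U² (h(U) = (U + U)/(U + U) + U*U = (2*U)/((2*U)) + U² = (2*U)*(1/(2*U)) + U² = 1 + U²)
h(H(6))² = (1 + (6^(3/2))²)² = (1 + (6*√6)²)² = (1 + 216)² = 217² = 47089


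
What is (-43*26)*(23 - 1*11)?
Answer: -13416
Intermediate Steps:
(-43*26)*(23 - 1*11) = -1118*(23 - 11) = -1118*12 = -13416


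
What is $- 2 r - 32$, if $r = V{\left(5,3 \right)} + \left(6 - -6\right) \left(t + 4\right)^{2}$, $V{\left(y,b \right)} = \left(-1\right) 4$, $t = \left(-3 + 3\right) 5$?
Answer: $-408$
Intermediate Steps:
$t = 0$ ($t = 0 \cdot 5 = 0$)
$V{\left(y,b \right)} = -4$
$r = 188$ ($r = -4 + \left(6 - -6\right) \left(0 + 4\right)^{2} = -4 + \left(6 + 6\right) 4^{2} = -4 + 12 \cdot 16 = -4 + 192 = 188$)
$- 2 r - 32 = \left(-2\right) 188 - 32 = -376 - 32 = -408$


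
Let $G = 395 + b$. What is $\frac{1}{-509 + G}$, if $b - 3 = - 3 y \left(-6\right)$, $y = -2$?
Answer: $- \frac{1}{147} \approx -0.0068027$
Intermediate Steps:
$b = -33$ ($b = 3 + \left(-3\right) \left(-2\right) \left(-6\right) = 3 + 6 \left(-6\right) = 3 - 36 = -33$)
$G = 362$ ($G = 395 - 33 = 362$)
$\frac{1}{-509 + G} = \frac{1}{-509 + 362} = \frac{1}{-147} = - \frac{1}{147}$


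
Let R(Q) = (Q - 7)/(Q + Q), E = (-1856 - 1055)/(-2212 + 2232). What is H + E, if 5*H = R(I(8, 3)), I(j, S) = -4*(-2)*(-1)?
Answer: -11629/80 ≈ -145.36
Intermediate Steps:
I(j, S) = -8 (I(j, S) = 8*(-1) = -8)
E = -2911/20 ≈ -145.55
R(Q) = (-7 + Q)/(2*Q) (R(Q) = (-7 + Q)/((2*Q)) = (-7 + Q)*(1/(2*Q)) = (-7 + Q)/(2*Q))
H = 3/16 (H = ((1/2)*(-7 - 8)/(-8))/5 = ((1/2)*(-1/8)*(-15))/5 = (1/5)*(15/16) = 3/16 ≈ 0.18750)
H + E = 3/16 - 2911/20 = -11629/80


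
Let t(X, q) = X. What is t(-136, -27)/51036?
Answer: -34/12759 ≈ -0.0026648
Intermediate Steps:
t(-136, -27)/51036 = -136/51036 = -136*1/51036 = -34/12759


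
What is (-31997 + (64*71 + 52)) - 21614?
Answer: -49015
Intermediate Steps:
(-31997 + (64*71 + 52)) - 21614 = (-31997 + (4544 + 52)) - 21614 = (-31997 + 4596) - 21614 = -27401 - 21614 = -49015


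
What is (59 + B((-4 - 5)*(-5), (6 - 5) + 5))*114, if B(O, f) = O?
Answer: 11856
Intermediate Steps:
(59 + B((-4 - 5)*(-5), (6 - 5) + 5))*114 = (59 + (-4 - 5)*(-5))*114 = (59 - 9*(-5))*114 = (59 + 45)*114 = 104*114 = 11856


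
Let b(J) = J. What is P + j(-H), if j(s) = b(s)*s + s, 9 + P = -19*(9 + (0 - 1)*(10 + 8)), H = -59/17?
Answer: 51302/289 ≈ 177.52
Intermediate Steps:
H = -59/17 (H = -59*1/17 = -59/17 ≈ -3.4706)
P = 162 (P = -9 - 19*(9 + (0 - 1)*(10 + 8)) = -9 - 19*(9 - 1*18) = -9 - 19*(9 - 18) = -9 - 19*(-9) = -9 + 171 = 162)
j(s) = s + s² (j(s) = s*s + s = s² + s = s + s²)
P + j(-H) = 162 + (-1*(-59/17))*(1 - 1*(-59/17)) = 162 + 59*(1 + 59/17)/17 = 162 + (59/17)*(76/17) = 162 + 4484/289 = 51302/289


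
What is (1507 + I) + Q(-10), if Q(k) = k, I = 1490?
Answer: 2987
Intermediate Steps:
(1507 + I) + Q(-10) = (1507 + 1490) - 10 = 2997 - 10 = 2987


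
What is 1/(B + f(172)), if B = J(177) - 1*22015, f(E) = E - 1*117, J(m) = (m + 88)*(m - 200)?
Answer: -1/28055 ≈ -3.5644e-5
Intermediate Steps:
J(m) = (-200 + m)*(88 + m) (J(m) = (88 + m)*(-200 + m) = (-200 + m)*(88 + m))
f(E) = -117 + E (f(E) = E - 117 = -117 + E)
B = -28110 (B = (-17600 + 177² - 112*177) - 1*22015 = (-17600 + 31329 - 19824) - 22015 = -6095 - 22015 = -28110)
1/(B + f(172)) = 1/(-28110 + (-117 + 172)) = 1/(-28110 + 55) = 1/(-28055) = -1/28055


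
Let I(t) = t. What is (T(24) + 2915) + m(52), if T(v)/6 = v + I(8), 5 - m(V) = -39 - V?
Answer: 3203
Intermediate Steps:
m(V) = 44 + V (m(V) = 5 - (-39 - V) = 5 + (39 + V) = 44 + V)
T(v) = 48 + 6*v (T(v) = 6*(v + 8) = 6*(8 + v) = 48 + 6*v)
(T(24) + 2915) + m(52) = ((48 + 6*24) + 2915) + (44 + 52) = ((48 + 144) + 2915) + 96 = (192 + 2915) + 96 = 3107 + 96 = 3203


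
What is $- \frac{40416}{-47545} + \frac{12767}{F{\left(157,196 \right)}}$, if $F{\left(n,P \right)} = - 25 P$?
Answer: $- \frac{81793723}{46594100} \approx -1.7555$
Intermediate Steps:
$- \frac{40416}{-47545} + \frac{12767}{F{\left(157,196 \right)}} = - \frac{40416}{-47545} + \frac{12767}{\left(-25\right) 196} = \left(-40416\right) \left(- \frac{1}{47545}\right) + \frac{12767}{-4900} = \frac{40416}{47545} + 12767 \left(- \frac{1}{4900}\right) = \frac{40416}{47545} - \frac{12767}{4900} = - \frac{81793723}{46594100}$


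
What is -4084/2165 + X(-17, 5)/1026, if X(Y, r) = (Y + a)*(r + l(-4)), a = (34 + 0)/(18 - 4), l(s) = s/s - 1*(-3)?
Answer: -579977/287945 ≈ -2.0142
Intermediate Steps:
l(s) = 4 (l(s) = 1 + 3 = 4)
a = 17/7 (a = 34/14 = 34*(1/14) = 17/7 ≈ 2.4286)
X(Y, r) = (4 + r)*(17/7 + Y) (X(Y, r) = (Y + 17/7)*(r + 4) = (17/7 + Y)*(4 + r) = (4 + r)*(17/7 + Y))
-4084/2165 + X(-17, 5)/1026 = -4084/2165 + (68/7 + 4*(-17) + (17/7)*5 - 17*5)/1026 = -4084*1/2165 + (68/7 - 68 + 85/7 - 85)*(1/1026) = -4084/2165 - 918/7*1/1026 = -4084/2165 - 17/133 = -579977/287945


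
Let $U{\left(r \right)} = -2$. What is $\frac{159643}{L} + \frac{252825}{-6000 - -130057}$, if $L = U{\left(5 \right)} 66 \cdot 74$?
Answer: $- \frac{1575930641}{110162616} \approx -14.305$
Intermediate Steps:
$L = -9768$ ($L = \left(-2\right) 66 \cdot 74 = \left(-132\right) 74 = -9768$)
$\frac{159643}{L} + \frac{252825}{-6000 - -130057} = \frac{159643}{-9768} + \frac{252825}{-6000 - -130057} = 159643 \left(- \frac{1}{9768}\right) + \frac{252825}{-6000 + 130057} = - \frac{14513}{888} + \frac{252825}{124057} = - \frac{1575930641}{110162616}$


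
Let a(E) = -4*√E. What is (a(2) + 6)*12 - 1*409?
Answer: -337 - 48*√2 ≈ -404.88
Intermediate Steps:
(a(2) + 6)*12 - 1*409 = (-4*√2 + 6)*12 - 1*409 = (6 - 4*√2)*12 - 409 = (72 - 48*√2) - 409 = -337 - 48*√2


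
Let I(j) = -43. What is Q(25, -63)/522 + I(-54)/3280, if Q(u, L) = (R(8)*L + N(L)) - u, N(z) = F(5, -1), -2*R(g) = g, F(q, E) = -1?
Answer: 359417/856080 ≈ 0.41984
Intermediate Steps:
R(g) = -g/2
N(z) = -1
Q(u, L) = -1 - u - 4*L (Q(u, L) = ((-1/2*8)*L - 1) - u = (-4*L - 1) - u = (-1 - 4*L) - u = -1 - u - 4*L)
Q(25, -63)/522 + I(-54)/3280 = (-1 - 1*25 - 4*(-63))/522 - 43/3280 = (-1 - 25 + 252)*(1/522) - 43*1/3280 = 226*(1/522) - 43/3280 = 113/261 - 43/3280 = 359417/856080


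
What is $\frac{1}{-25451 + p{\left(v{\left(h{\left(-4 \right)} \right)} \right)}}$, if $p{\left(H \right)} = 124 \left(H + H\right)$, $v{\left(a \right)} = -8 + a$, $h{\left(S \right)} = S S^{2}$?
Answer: $- \frac{1}{43307} \approx -2.3091 \cdot 10^{-5}$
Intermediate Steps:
$h{\left(S \right)} = S^{3}$
$p{\left(H \right)} = 248 H$ ($p{\left(H \right)} = 124 \cdot 2 H = 248 H$)
$\frac{1}{-25451 + p{\left(v{\left(h{\left(-4 \right)} \right)} \right)}} = \frac{1}{-25451 + 248 \left(-8 + \left(-4\right)^{3}\right)} = \frac{1}{-25451 + 248 \left(-8 - 64\right)} = \frac{1}{-25451 + 248 \left(-72\right)} = \frac{1}{-25451 - 17856} = \frac{1}{-43307} = - \frac{1}{43307}$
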